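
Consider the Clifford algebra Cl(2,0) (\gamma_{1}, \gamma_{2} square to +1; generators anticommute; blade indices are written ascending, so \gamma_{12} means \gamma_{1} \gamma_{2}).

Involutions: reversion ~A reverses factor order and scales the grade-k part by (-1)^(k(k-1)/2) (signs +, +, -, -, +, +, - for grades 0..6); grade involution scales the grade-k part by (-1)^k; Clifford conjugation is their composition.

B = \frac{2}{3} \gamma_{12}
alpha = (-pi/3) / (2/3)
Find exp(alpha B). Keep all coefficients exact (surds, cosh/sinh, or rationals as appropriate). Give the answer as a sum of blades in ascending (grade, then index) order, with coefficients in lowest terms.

B^2 = (\frac{2}{3})^2*(\gamma_{12})^2 = \frac{4}{9}*(-1) = -\frac{4}{9} (a basis 2-blade squares to minus the product of its generators' squares).
B^2 = -\frac{4}{9} — B^2 < 0, so the exponential closes trigonometrically: l = \frac{2}{3}, alpha*l = - \frac{\pi}{3}, so exp(alpha B) = cos(- \frac{\pi}{3}) + (sin(- \frac{\pi}{3})/(\frac{2}{3}))*B = \frac{1}{2} + (- \frac{3 \sqrt{3}}{4})*B.
Answer: \frac{1}{2} - \frac{\sqrt{3}}{2} \gamma_{12}


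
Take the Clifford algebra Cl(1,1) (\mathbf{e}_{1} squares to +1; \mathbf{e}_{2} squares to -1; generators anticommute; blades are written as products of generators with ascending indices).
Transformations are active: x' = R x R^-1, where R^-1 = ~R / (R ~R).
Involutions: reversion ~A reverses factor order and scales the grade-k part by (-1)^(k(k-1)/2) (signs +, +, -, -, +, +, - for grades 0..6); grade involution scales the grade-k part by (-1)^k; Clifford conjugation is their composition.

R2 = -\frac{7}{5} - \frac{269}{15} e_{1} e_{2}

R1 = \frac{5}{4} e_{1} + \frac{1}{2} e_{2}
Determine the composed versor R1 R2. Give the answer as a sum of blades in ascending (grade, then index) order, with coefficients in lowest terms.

Distribute over the terms of R1 (each basis-blade product reordered to ascending indices, repeated generators contracted through their squares):
(\frac{5}{4} e_{1}) R2 = -\frac{7}{4} e_{1} - \frac{269}{12} e_{2}
(\frac{1}{2} e_{2}) R2 = -\frac{269}{30} e_{1} - \frac{7}{10} e_{2}
Summing the partial products and collecting blades:
Answer: -\frac{643}{60} e_{1} - \frac{1387}{60} e_{2}


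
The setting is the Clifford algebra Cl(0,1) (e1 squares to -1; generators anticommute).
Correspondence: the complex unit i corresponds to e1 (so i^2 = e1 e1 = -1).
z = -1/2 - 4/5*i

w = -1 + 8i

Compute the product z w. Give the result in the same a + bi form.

In blades: z = -1/2 - 4/5*e1, w = -1 + 8*e1.
Distribute z over w term by term (generator squares from the signature, products reordered to ascending indices): (-1/2)*w = 1/2 - 4*e1; (-4/5*e1)*w = 32/5 + 4/5*e1.
Sum: 69/10 - 16/5*e1; translating back through the correspondence:
Answer: 69/10 - 16/5*i


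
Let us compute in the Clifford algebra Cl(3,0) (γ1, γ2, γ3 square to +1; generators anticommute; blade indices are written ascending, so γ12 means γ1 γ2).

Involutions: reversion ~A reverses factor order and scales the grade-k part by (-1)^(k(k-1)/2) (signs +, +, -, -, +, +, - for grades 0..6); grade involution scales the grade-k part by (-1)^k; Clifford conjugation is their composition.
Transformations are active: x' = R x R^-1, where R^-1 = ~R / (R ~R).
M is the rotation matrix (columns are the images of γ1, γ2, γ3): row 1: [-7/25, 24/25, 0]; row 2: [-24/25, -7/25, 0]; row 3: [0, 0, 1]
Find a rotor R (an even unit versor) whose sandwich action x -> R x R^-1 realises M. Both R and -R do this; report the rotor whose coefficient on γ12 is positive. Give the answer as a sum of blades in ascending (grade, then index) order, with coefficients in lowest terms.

Method: write R = a + b12*γ12 + b13*γ13 + b23*γ23 with a^2 + b12^2 + b13^2 + b23^2 = 1 (so R^-1 = ~R). Expanding the columns R e_j ~R gives tr M = 4a^2 - 1 and, from the antisymmetric part, M21 - M12 = -4a*b12, M13 - M31 = 4a*b13, M32 - M23 = -4a*b23.
Here tr M = 11/25, so a^2 = (1 + tr M)/4 = 9/25 and a = ±3/5. Taking a = 3/5: M21 - M12 = -48/25, M13 - M31 = 0, M32 - M23 = 0, giving b12 = 4/5, b13 = 0, b23 = 0, i.e. R = 3/5 + 4/5*γ12.
Its γ12 coefficient is already positive.
Answer: 3/5 + 4/5*γ12. Uniqueness: Spin(3) -> SO(3) maps R and -R to the same rotation of trace 11/25; fixing the sign of the γ12 coefficient removes the ambiguity.


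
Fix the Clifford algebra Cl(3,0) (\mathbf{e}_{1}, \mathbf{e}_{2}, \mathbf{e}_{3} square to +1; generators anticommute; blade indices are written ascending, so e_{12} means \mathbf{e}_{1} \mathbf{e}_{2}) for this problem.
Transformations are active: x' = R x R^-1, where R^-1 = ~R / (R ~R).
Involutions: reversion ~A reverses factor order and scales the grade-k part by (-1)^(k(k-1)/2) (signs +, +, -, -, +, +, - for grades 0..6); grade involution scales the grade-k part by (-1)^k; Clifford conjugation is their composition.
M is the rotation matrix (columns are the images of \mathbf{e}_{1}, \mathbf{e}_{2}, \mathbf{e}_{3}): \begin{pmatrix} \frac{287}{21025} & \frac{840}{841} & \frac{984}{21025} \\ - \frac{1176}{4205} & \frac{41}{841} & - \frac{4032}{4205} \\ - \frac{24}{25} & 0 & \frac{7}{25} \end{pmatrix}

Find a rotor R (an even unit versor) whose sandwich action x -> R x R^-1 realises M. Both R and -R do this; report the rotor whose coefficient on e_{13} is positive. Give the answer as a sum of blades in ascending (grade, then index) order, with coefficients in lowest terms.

Method: write R = a + b12*e_{12} + b13*e_{13} + b23*e_{23} with a^2 + b12^2 + b13^2 + b23^2 = 1 (so R^-1 = ~R). Expanding the columns R e_j ~R gives tr M = 4a^2 - 1 and, from the antisymmetric part, M21 - M12 = -4a*b12, M13 - M31 = 4a*b13, M32 - M23 = -4a*b23.
Here tr M = \frac{7199}{21025}, so a^2 = (1 + tr M)/4 = \frac{7056}{21025} and a = ±\frac{84}{145}. Taking a = \frac{84}{145}: M21 - M12 = -\frac{5376}{4205}, M13 - M31 = \frac{21168}{21025}, M32 - M23 = \frac{4032}{4205}, giving b12 = \frac{16}{29}, b13 = \frac{63}{145}, b23 = -\frac{12}{29}, i.e. R = \frac{84}{145} + \frac{16}{29} e_{12} + \frac{63}{145} e_{13} - \frac{12}{29} e_{23}.
Its e_{13} coefficient is already positive.
Answer: \frac{84}{145} + \frac{16}{29} e_{12} + \frac{63}{145} e_{13} - \frac{12}{29} e_{23}. Sheet selection: the two-to-one cover makes ±R indistinguishable at the matrix level (trace \frac{7199}{21025}), so uniqueness comes from the required sign on e_{13}.


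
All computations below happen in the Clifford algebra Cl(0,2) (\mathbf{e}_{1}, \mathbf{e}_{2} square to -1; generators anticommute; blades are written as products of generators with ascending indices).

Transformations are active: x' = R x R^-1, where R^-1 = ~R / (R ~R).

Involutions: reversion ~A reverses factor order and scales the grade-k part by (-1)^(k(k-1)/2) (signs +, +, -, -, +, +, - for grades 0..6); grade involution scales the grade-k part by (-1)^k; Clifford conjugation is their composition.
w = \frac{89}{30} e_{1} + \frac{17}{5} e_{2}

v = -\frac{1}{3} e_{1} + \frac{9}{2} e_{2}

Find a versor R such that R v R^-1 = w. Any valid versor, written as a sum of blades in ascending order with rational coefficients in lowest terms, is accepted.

Take R = v + w = \frac{79}{30} e_{1} + \frac{79}{10} e_{2}. Because q(v) = q(w) = -\frac{733}{36}, conjugation by R sends v exactly to w.
Answer: \frac{79}{30} e_{1} + \frac{79}{10} e_{2}


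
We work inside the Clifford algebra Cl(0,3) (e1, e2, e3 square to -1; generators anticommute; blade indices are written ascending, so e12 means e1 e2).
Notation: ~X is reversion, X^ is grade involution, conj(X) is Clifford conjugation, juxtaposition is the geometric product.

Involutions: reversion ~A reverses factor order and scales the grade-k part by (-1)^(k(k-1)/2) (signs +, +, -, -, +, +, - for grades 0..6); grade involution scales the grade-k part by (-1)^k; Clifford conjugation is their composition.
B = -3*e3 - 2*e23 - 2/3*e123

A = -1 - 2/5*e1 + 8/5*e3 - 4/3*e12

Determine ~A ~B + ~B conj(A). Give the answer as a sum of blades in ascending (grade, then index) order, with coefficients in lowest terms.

first term: 24/5 + 16/5*e2 + 19/9*e3 - 16/15*e12 - 22/15*e13 - 26/15*e23 - 82/15*e123
second term: -24/5 + 16/5*e2 + 19/9*e3 + 16/15*e12 + 58/15*e13 - 34/15*e23 - 58/15*e123
Answer: 32/5*e2 + 38/9*e3 + 12/5*e13 - 4*e23 - 28/3*e123


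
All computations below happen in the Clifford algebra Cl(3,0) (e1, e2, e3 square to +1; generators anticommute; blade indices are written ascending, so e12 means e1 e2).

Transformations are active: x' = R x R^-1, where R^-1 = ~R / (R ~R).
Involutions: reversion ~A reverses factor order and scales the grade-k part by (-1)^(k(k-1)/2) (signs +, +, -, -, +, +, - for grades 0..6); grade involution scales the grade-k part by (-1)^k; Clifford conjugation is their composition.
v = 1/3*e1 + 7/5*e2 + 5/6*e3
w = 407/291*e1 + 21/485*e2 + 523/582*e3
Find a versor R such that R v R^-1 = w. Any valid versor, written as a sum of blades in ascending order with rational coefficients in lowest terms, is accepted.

Equal squares first: v^2 = w^2 = 2489/900. Then v + w = 168/97*e1 + 140/97*e2 + 168/97*e3 is a versor taking v to w, provided it is invertible.
Answer: 168/97*e1 + 140/97*e2 + 168/97*e3


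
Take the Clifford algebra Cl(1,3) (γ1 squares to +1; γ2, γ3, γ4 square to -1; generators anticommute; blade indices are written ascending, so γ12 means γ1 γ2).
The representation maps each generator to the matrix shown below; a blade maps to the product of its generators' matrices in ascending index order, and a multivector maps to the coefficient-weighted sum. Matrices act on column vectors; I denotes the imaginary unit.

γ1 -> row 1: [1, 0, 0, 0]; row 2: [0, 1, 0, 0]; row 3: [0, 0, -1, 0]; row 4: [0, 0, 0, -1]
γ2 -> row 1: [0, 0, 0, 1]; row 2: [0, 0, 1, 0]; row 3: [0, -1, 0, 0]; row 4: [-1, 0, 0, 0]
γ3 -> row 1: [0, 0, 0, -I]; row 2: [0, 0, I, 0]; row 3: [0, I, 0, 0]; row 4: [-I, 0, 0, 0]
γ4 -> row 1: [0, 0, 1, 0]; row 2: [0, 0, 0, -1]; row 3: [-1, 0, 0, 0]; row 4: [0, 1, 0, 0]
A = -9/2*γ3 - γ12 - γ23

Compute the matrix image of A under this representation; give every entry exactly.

Bivector images (products of the table entries): rho(γ12) = rho(γ1)rho(γ2) = row 1: [0, 0, 0, 1]; row 2: [0, 0, 1, 0]; row 3: [0, 1, 0, 0]; row 4: [1, 0, 0, 0]; rho(γ23) = rho(γ2)rho(γ3) = row 1: [-I, 0, 0, 0]; row 2: [0, I, 0, 0]; row 3: [0, 0, -I, 0]; row 4: [0, 0, 0, I].
M = (-9/2)*rho(γ3) + (-1)*rho(γ12) + (-1)*rho(γ23), summed entrywise:
Answer: row 1: [I, 0, 0, -1 + 9*I/2]; row 2: [0, -I, -1 - 9*I/2, 0]; row 3: [0, -1 - 9*I/2, I, 0]; row 4: [-1 + 9*I/2, 0, 0, -I]


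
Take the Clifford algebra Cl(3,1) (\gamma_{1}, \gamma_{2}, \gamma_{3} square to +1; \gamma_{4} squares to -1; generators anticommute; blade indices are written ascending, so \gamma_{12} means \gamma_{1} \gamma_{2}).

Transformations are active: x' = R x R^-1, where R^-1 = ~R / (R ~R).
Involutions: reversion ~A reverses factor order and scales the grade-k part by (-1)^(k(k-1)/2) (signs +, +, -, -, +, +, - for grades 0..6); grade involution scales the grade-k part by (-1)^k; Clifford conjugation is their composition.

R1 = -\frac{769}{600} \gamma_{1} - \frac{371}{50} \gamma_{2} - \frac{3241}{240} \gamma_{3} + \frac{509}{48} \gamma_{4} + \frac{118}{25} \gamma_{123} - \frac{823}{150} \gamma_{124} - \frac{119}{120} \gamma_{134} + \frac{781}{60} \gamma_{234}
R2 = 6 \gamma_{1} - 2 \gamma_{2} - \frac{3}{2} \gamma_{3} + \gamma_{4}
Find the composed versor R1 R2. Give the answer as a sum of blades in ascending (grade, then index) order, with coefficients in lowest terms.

Distribute over the terms of R2 (each basis-blade product reordered to ascending indices, repeated generators contracted through their squares):
R1 (6 \gamma_{1}) = -\frac{769}{100} + \frac{1113}{25} \gamma_{12} + \frac{3241}{40} \gamma_{13} - \frac{509}{8} \gamma_{14} + \frac{708}{25} \gamma_{23} - \frac{823}{25} \gamma_{24} - \frac{119}{20} \gamma_{34} - \frac{781}{10} \gamma_{1234}
R1 (-2 \gamma_{2}) = \frac{371}{25} + \frac{769}{300} \gamma_{12} + \frac{236}{25} \gamma_{13} - \frac{823}{75} \gamma_{14} - \frac{3241}{120} \gamma_{23} + \frac{509}{24} \gamma_{24} - \frac{781}{30} \gamma_{34} + \frac{119}{60} \gamma_{1234}
R1 (-\frac{3}{2} \gamma_{3}) = \frac{3241}{160} - \frac{177}{25} \gamma_{12} + \frac{769}{400} \gamma_{13} - \frac{119}{80} \gamma_{14} + \frac{1113}{100} \gamma_{23} + \frac{781}{40} \gamma_{24} + \frac{509}{32} \gamma_{34} - \frac{823}{100} \gamma_{1234}
R1 (\gamma_{4}) = -\frac{509}{48} + \frac{823}{150} \gamma_{12} + \frac{119}{120} \gamma_{13} - \frac{769}{600} \gamma_{14} - \frac{781}{60} \gamma_{23} - \frac{371}{50} \gamma_{24} - \frac{3241}{240} \gamma_{34} + \frac{118}{25} \gamma_{1234}
Summing the partial products and collecting blades:
Answer: \frac{1613}{96} + \frac{4549}{100} \gamma_{12} + \frac{22411}{240} \gamma_{13} - \frac{30947}{400} \gamma_{14} - \frac{23}{40} \gamma_{23} + \frac{59}{150} \gamma_{24} - \frac{4733}{160} \gamma_{34} - \frac{5972}{75} \gamma_{1234}


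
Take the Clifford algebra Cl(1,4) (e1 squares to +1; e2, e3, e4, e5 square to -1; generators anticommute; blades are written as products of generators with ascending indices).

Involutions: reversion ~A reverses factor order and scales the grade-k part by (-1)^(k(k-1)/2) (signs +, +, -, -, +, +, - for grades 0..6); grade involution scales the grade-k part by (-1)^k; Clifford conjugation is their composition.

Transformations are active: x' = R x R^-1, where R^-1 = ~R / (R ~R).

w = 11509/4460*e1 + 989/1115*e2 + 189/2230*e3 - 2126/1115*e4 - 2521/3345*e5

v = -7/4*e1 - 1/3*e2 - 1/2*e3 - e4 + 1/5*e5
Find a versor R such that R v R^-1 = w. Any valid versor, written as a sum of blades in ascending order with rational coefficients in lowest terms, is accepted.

Reasoning: v^2 = w^2 = 5981/3600 since conjugation preserves the quadratic form; R = v + w = 926/1115*e1 + 1852/3345*e2 - 463/1115*e3 - 3241/1115*e4 - 1852/3345*e5 is then valid when invertible, keeping its own part and reversing (v - w)/2.
Answer: 926/1115*e1 + 1852/3345*e2 - 463/1115*e3 - 3241/1115*e4 - 1852/3345*e5


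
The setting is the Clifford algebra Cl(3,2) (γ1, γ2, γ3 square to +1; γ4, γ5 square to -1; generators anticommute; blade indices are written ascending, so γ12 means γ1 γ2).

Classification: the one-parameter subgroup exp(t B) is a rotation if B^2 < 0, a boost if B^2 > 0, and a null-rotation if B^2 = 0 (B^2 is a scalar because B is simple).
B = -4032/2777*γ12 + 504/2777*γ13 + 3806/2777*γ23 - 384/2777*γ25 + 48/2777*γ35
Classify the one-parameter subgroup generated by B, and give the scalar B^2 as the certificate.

B^2 term by term: the squares give (-4032/2777)^2*(γ12)^2 + (504/2777)^2*(γ13)^2 + (3806/2777)^2*(γ23)^2 + (-384/2777)^2*(γ25)^2 + (48/2777)^2*(γ35)^2 = 16257024/7711729*(-1) + 254016/7711729*(-1) + 14485636/7711729*(-1) + 147456/7711729*(+1) + 2304/7711729*(+1) = -4 (each basis 2-blade squares to minus the product of its generators' squares); cross terms between blades sharing an index anticommute and cancel; the commuting (index-disjoint) pairs give grade-4 terms 2*c*c'*(blade product), which cancel blade by blade — γ1235: -387072/7711729 + 387072/7711729 = 0 — confirming B is simple. So B^2 = -4.
Answer: rotation, certificate B^2 = -4. The scalar -4 is the complete invariant here: its sign names the subgroup type.


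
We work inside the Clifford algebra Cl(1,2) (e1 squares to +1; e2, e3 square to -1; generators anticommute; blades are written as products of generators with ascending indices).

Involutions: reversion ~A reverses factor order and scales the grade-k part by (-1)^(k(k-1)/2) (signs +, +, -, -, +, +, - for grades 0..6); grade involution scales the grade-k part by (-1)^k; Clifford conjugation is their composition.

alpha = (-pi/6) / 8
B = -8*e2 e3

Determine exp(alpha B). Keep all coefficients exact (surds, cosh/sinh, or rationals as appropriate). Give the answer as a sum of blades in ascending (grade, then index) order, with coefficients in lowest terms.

B^2 = (-8)^2*(e2 e3)^2 = 64*(-1) = -64 (a basis 2-blade squares to minus the product of its generators' squares).
B^2 = -64 — the series telescopes trigonometrically here: l = 8, alpha*l = -pi/6, so exp(alpha B) = cos(-pi/6) + (sin(-pi/6)/8)*B = sqrt(3)/2 + (-1/16)*B.
Answer: sqrt(3)/2 + 1/2*e2 e3


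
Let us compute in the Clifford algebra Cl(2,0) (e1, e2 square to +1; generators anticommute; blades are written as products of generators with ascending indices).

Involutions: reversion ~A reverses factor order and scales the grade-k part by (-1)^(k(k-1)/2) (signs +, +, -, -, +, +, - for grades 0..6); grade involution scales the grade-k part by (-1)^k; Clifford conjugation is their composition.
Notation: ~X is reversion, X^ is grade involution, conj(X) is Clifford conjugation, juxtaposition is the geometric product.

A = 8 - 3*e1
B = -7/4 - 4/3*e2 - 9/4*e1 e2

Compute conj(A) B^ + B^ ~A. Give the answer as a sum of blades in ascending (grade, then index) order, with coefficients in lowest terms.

first term: -14 - 21/4*e1 + 47/12*e2 - 14*e1 e2
second term: -14 + 21/4*e1 + 47/12*e2 - 14*e1 e2
Answer: -28 + 47/6*e2 - 28*e1 e2


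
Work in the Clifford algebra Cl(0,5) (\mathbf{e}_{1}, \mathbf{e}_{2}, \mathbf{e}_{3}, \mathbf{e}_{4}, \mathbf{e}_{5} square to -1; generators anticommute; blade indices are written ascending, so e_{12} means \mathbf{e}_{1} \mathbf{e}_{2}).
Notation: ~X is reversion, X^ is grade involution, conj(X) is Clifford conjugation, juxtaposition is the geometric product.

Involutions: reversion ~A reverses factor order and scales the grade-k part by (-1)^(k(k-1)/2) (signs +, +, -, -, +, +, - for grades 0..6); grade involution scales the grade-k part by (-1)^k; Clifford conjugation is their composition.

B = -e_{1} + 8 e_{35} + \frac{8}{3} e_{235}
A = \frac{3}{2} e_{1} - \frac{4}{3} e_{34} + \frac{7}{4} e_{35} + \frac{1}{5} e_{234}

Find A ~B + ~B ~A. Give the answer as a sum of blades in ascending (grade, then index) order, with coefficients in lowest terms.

first term: \frac{31}{2} + \frac{14}{3} e_{2} + \frac{56}{5} e_{45} + \frac{4}{3} e_{134} - \frac{55}{4} e_{135} + \frac{88}{45} e_{245} + \frac{1}{5} e_{1234} - 4 e_{1235}
second term: -\frac{25}{2} - \frac{14}{3} e_{2} + \frac{56}{5} e_{45} - \frac{4}{3} e_{134} - \frac{41}{4} e_{135} + \frac{88}{45} e_{245} + \frac{1}{5} e_{1234} + 4 e_{1235}
Answer: 3 + \frac{112}{5} e_{45} - 24 e_{135} + \frac{176}{45} e_{245} + \frac{2}{5} e_{1234}


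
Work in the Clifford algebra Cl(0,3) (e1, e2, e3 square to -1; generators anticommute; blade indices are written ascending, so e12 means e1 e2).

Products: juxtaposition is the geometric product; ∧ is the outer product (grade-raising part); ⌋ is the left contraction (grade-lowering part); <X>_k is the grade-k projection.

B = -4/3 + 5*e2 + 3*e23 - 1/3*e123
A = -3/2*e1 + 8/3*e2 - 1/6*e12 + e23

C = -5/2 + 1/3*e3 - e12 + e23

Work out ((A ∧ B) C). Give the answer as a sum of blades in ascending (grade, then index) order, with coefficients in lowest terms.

step 1: 2*e1 - 32/9*e2 - 131/18*e12 - 4/3*e23 - 9/2*e123
step 2: -107/18 + 55/18*e1 + 34/3*e2 - 17/18*e3 + 709/36*e12 + 167/18*e13 + 58/27*e23 + 1169/108*e123
Answer: -107/18 + 55/18*e1 + 34/3*e2 - 17/18*e3 + 709/36*e12 + 167/18*e13 + 58/27*e23 + 1169/108*e123


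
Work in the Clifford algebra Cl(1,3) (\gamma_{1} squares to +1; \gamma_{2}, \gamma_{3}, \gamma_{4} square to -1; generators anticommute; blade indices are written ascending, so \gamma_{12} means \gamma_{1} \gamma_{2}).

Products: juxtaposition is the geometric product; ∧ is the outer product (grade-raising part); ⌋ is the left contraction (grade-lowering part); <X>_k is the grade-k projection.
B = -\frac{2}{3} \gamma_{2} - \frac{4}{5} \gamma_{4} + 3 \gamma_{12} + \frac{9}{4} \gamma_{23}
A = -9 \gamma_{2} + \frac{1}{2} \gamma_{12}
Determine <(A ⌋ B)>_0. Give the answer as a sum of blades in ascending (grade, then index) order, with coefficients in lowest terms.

step 1: -\frac{9}{2} - 27 \gamma_{1} + \frac{81}{4} \gamma_{3}
step 2: -\frac{9}{2}
Answer: -\frac{9}{2}


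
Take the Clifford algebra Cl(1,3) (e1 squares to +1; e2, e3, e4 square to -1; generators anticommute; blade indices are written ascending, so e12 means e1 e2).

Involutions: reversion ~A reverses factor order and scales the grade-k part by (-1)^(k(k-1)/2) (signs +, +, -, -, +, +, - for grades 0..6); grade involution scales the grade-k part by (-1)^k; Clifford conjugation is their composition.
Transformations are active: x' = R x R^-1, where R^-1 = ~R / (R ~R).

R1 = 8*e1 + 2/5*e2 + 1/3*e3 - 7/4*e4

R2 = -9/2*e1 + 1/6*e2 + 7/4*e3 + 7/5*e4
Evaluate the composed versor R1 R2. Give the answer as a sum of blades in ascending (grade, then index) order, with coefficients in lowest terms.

Distribute over the terms of R1 (each basis-blade product reordered to ascending indices, repeated generators contracted through their squares):
(8*e1) R2 = -36 + 4/3*e12 + 14*e13 + 56/5*e14
(2/5*e2) R2 = -1/15 + 9/5*e12 + 7/10*e23 + 14/25*e24
(1/3*e3) R2 = -7/12 + 3/2*e13 - 1/18*e23 + 7/15*e34
(-7/4*e4) R2 = 49/20 - 63/8*e14 + 7/24*e24 + 49/16*e34
Summing the partial products and collecting blades:
Answer: -171/5 + 47/15*e12 + 31/2*e13 + 133/40*e14 + 29/45*e23 + 511/600*e24 + 847/240*e34


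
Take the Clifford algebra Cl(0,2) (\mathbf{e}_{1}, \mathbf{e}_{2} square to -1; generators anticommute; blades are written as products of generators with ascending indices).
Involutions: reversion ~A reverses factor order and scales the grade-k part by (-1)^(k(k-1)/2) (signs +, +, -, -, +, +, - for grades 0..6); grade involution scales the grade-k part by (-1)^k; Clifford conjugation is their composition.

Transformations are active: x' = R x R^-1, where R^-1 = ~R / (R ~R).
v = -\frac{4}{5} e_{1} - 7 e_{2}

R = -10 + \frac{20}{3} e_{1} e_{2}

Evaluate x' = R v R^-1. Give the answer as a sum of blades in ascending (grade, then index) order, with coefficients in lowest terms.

~R = -10 - \frac{20}{3} e_{1} e_{2}, and R ~R = \frac{1300}{9}, so R^-1 = ~R / (\frac{1300}{9}).
R v = \frac{164}{3} e_{1} + \frac{194}{3} e_{2}
Answer: -\frac{88}{13} e_{1} - \frac{127}{65} e_{2}


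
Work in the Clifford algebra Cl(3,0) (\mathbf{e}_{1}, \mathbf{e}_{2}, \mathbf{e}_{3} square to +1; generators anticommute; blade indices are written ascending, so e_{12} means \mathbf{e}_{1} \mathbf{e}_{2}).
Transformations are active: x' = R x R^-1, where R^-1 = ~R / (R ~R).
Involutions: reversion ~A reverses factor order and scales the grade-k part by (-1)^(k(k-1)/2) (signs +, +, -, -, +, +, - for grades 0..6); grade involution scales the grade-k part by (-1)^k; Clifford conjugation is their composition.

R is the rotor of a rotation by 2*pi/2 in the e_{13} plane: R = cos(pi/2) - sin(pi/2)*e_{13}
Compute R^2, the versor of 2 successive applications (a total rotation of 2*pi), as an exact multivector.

Because a rotor carries half the rotation angle, composing 2 copies of this e_{13}-plane rotor multiplies the phase: 2*(pi/2) = \pi, hence R^2 = cos(\pi) - sin(\pi)*e_{13}.
cos(\pi) = -1 and sin(\pi) = 0, so R^2 = -1. The total rotation 2*pi is 1 full turn, so every vector returns to itself, yet the rotor is -1, on the OTHER sheet of the double cover (an odd number of 2*pi turns).
Answer: -1


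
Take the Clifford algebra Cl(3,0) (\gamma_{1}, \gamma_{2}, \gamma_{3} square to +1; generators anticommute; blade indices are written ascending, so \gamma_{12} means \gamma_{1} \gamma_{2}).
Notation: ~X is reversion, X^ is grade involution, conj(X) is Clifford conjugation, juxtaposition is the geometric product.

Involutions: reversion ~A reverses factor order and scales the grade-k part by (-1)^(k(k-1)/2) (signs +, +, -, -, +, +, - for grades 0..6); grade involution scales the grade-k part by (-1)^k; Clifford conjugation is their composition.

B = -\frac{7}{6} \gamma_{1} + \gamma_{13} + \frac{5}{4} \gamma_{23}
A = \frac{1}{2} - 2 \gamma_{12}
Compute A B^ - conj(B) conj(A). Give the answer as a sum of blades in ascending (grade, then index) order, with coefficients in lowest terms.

first term: \frac{7}{12} \gamma_{1} + \frac{7}{3} \gamma_{2} - 2 \gamma_{13} + \frac{21}{8} \gamma_{23}
second term: \frac{7}{12} \gamma_{1} + \frac{7}{3} \gamma_{2} + 2 \gamma_{13} - \frac{21}{8} \gamma_{23}
Answer: -4 \gamma_{13} + \frac{21}{4} \gamma_{23}


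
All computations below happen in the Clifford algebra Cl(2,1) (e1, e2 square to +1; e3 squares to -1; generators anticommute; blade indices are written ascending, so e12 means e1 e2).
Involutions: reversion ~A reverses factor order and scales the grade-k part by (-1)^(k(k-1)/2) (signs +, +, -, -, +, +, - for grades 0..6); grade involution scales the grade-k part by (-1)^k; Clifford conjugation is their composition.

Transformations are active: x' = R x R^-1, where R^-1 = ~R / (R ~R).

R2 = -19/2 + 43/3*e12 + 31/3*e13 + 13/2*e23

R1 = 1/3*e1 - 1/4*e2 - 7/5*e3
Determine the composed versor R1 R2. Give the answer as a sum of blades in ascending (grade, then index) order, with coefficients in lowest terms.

Distribute over the terms of R1 (each basis-blade product reordered to ascending indices, repeated generators contracted through their squares):
(1/3*e1) R2 = -19/6*e1 + 43/9*e2 + 31/9*e3 + 13/6*e123
(-1/4*e2) R2 = 43/12*e1 + 19/8*e2 - 13/8*e3 + 31/12*e123
(-7/5*e3) R2 = -217/15*e1 - 91/10*e2 + 133/10*e3 - 301/15*e123
Summing the partial products and collecting blades:
Answer: -281/20*e1 - 701/360*e2 + 5443/360*e3 - 919/60*e123


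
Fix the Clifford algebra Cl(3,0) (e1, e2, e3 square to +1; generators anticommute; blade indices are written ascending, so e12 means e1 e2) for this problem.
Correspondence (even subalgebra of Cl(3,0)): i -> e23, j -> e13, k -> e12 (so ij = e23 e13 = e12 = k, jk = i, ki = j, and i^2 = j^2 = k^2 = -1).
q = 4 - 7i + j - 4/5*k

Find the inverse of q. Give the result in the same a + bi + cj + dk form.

In blades: q = 4 - 4/5*e12 + e13 - 7*e23.
With qbar = 4 + 4/5*e12 - e13 + 7*e23 (scalar fixed, mapped units negated), q qbar = 1666/25 (the sum of squared coefficients), so q^-1 = qbar / (1666/25) = 50/833 + 10/833*e12 - 25/1666*e13 + 25/238*e23; translating back:
Answer: 50/833 + 25/238*i - 25/1666*j + 10/833*k


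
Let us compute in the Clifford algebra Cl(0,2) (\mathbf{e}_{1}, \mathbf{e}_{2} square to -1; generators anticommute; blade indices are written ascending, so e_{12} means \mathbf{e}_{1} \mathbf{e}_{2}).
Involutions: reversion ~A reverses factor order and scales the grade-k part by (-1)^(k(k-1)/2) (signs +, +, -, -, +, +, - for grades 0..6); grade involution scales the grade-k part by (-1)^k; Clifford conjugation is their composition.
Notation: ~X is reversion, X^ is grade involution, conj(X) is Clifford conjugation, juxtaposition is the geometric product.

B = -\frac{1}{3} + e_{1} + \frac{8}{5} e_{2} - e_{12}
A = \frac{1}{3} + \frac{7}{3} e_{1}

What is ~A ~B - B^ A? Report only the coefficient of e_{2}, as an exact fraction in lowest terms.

first term: -\frac{22}{9} - \frac{4}{9} e_{1} - \frac{9}{5} e_{2} + \frac{61}{15} e_{12}
second term: \frac{20}{9} - \frac{10}{9} e_{1} - \frac{43}{15} e_{2} + \frac{17}{5} e_{12}
Answer: \frac{16}{15}


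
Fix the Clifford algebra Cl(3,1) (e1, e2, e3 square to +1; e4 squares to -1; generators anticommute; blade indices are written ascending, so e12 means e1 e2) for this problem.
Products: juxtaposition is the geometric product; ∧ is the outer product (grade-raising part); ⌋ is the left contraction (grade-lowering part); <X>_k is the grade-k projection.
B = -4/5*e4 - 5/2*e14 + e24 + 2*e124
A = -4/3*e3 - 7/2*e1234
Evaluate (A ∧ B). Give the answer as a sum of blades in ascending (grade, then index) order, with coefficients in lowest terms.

step 1: 16/15*e34 - 10/3*e134 + 4/3*e234 - 8/3*e1234
Answer: 16/15*e34 - 10/3*e134 + 4/3*e234 - 8/3*e1234


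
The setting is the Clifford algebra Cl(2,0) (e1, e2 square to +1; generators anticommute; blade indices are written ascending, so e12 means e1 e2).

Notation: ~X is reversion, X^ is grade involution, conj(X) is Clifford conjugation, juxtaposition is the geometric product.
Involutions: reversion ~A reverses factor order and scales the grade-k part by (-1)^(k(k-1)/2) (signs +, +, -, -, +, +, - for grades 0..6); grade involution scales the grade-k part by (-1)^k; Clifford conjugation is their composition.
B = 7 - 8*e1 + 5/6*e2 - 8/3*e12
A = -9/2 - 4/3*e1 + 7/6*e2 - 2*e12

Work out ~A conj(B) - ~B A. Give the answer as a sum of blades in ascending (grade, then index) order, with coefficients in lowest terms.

first term: -1745/36 - 451/9*e1 - 275/36*e2 - 56/9*e12
second term: -523/36 + 283/9*e1 + 863/36*e2 - 308/9*e12
Answer: -611/18 - 734/9*e1 - 569/18*e2 + 28*e12


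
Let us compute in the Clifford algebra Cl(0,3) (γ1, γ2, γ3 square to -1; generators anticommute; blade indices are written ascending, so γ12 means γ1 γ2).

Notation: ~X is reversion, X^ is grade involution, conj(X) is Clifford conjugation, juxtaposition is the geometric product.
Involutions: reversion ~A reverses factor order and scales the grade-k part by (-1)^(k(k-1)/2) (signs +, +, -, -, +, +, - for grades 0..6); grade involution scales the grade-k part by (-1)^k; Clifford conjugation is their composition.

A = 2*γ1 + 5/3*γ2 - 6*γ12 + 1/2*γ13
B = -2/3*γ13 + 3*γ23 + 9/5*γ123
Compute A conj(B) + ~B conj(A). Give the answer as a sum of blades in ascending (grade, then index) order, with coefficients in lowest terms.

first term: -1/3 + 9/10*γ2 + 217/15*γ3 - 3/2*γ12 - 15*γ13 - 38/5*γ23 - 64/9*γ123
second term: 1/3 + 9/10*γ2 + 217/15*γ3 - 3/2*γ12 - 15*γ13 - 38/5*γ23 + 64/9*γ123
Answer: 9/5*γ2 + 434/15*γ3 - 3*γ12 - 30*γ13 - 76/5*γ23


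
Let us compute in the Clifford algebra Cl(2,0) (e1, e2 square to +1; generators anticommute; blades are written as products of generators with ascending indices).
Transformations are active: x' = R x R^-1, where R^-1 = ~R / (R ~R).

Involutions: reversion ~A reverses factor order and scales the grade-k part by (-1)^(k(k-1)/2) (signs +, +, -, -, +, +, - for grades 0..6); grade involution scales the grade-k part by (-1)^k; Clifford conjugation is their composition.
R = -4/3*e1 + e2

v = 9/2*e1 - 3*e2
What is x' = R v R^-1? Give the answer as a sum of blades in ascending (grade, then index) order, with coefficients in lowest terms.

~R = -4/3*e1 + e2, and R ~R = 25/9, so R^-1 = ~R / (25/9).
R v = -9 - 1/2*e1 e2
Answer: 207/50*e1 - 87/25*e2


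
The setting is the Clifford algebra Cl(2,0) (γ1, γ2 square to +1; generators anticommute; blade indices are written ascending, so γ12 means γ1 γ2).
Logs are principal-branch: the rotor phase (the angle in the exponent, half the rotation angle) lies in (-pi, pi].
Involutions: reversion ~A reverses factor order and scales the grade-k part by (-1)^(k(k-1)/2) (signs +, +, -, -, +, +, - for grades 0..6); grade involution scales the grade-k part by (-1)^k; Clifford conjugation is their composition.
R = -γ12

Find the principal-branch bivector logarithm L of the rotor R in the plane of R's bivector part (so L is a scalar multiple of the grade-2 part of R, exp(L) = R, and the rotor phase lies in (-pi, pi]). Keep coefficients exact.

The scalar part of R is 0, so the principal-branch rotor phase is pinned; divide the bivector part by its sine to get the unit plane — L is the phase times that plane.
Concretely: cos(phase) = 0 gives phase = ±pi/2, and since phase/sin(phase) is even the sign is immaterial: L = (phase/sin(phase)) * <R>_2 = (pi/2) * <R>_2.
Answer: -pi/2*γ12


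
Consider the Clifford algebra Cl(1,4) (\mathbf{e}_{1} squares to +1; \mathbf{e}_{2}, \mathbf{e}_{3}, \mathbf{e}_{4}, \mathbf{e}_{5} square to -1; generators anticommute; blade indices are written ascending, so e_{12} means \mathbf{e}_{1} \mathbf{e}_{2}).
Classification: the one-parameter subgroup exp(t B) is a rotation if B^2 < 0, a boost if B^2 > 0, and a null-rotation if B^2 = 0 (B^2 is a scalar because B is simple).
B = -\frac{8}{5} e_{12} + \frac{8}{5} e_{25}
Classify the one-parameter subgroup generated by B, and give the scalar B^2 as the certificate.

B^2 term by term: the squares give (-\frac{8}{5})^2*(e_{12})^2 + (\frac{8}{5})^2*(e_{25})^2 = \frac{64}{25}*(+1) + \frac{64}{25}*(-1) = 0 (each basis 2-blade squares to minus the product of its generators' squares); cross terms between blades sharing an index anticommute and cancel. So B^2 = 0.
Answer: null-rotation, certificate B^2 = 0. The invariant at work: B^2 = 0 is unchanged by conjugation, hence its sign classifies the subgroup whatever basis B is written in.


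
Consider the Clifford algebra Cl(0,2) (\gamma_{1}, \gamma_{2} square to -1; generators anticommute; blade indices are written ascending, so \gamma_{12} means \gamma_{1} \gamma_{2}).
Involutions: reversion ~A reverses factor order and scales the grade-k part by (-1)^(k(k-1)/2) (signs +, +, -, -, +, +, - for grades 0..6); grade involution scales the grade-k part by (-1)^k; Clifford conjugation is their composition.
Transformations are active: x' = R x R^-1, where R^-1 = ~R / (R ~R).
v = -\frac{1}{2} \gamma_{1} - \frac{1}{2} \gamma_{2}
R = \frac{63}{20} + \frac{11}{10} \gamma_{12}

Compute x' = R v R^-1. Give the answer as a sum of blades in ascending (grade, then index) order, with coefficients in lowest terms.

~R = \frac{63}{20} - \frac{11}{10} \gamma_{12}, and R ~R = \frac{4453}{400}, so R^-1 = ~R / (\frac{4453}{400}).
R v = -\frac{41}{40} \gamma_{1} - \frac{17}{8} \gamma_{2}
Answer: -\frac{713}{8906} \gamma_{1} - \frac{6257}{8906} \gamma_{2}


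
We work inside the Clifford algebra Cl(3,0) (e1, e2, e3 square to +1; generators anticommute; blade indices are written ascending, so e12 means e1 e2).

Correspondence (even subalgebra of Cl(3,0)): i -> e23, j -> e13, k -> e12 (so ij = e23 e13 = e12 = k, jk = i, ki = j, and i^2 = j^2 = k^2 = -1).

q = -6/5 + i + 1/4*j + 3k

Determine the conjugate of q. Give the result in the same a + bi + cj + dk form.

In blades: q = -6/5 + 3*e12 + 1/4*e13 + e23.
Quaternion conjugation is reversion on the even subalgebra: the scalar is fixed and every grade-2 blade flips sign, giving -6/5 - 3*e12 - 1/4*e13 - e23; translating back:
Answer: -6/5 - i - 1/4*j - 3k


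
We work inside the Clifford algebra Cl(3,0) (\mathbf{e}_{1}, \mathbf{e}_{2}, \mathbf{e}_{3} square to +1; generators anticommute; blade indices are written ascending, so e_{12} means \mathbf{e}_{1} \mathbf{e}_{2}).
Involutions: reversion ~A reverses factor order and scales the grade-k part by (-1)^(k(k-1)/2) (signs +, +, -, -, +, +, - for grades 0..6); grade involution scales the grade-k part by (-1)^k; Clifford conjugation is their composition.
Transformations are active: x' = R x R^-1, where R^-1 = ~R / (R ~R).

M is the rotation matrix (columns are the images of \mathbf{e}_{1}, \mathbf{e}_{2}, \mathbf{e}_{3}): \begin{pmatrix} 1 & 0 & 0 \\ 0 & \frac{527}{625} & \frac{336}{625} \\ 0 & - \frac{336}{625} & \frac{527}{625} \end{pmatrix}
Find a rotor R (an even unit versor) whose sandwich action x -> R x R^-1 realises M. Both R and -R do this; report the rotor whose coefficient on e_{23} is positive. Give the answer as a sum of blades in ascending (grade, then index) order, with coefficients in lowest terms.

Method: write R = a + b12*e_{12} + b13*e_{13} + b23*e_{23} with a^2 + b12^2 + b13^2 + b23^2 = 1 (so R^-1 = ~R). Expanding the columns R e_j ~R gives tr M = 4a^2 - 1 and, from the antisymmetric part, M21 - M12 = -4a*b12, M13 - M31 = 4a*b13, M32 - M23 = -4a*b23.
Here tr M = \frac{1679}{625}, so a^2 = (1 + tr M)/4 = \frac{576}{625} and a = ±\frac{24}{25}. Taking a = \frac{24}{25}: M21 - M12 = 0, M13 - M31 = 0, M32 - M23 = -\frac{672}{625}, giving b12 = 0, b13 = 0, b23 = \frac{7}{25}, i.e. R = \frac{24}{25} + \frac{7}{25} e_{23}.
Its e_{23} coefficient is already positive.
Answer: \frac{24}{25} + \frac{7}{25} e_{23}. Note: both R and -R realise this M (trace \frac{1679}{625}); the covering map identifies them, and the e_{23}-coefficient sign is the tie-breaker.


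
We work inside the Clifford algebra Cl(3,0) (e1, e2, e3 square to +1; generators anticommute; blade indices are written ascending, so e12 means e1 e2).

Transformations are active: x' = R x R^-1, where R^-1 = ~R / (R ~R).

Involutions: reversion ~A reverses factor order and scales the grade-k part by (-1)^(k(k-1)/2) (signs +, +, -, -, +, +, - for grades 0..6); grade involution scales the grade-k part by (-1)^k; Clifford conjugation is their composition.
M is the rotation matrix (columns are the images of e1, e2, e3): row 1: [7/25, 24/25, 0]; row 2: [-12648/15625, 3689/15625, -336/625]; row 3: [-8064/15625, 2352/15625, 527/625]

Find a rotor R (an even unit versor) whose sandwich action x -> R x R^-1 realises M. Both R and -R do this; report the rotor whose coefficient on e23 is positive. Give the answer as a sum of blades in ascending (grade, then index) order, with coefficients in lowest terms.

Method: write R = a + b12*e12 + b13*e13 + b23*e23 with a^2 + b12^2 + b13^2 + b23^2 = 1 (so R^-1 = ~R). Expanding the columns R e_j ~R gives tr M = 4a^2 - 1 and, from the antisymmetric part, M21 - M12 = -4a*b12, M13 - M31 = 4a*b13, M32 - M23 = -4a*b23.
Here tr M = 21239/15625, so a^2 = (1 + tr M)/4 = 9216/15625 and a = ±96/125. Taking a = 96/125: M21 - M12 = -27648/15625, M13 - M31 = 8064/15625, M32 - M23 = 10752/15625, giving b12 = 72/125, b13 = 21/125, b23 = -28/125, i.e. R = 96/125 + 72/125*e12 + 21/125*e13 - 28/125*e23.
Its e23 coefficient is negative, so report the other preimage -R.
Answer: -96/125 - 72/125*e12 - 21/125*e13 + 28/125*e23. Note: both R and -R realise this M (trace 21239/15625); the covering map identifies them, and the e23-coefficient sign is the tie-breaker.


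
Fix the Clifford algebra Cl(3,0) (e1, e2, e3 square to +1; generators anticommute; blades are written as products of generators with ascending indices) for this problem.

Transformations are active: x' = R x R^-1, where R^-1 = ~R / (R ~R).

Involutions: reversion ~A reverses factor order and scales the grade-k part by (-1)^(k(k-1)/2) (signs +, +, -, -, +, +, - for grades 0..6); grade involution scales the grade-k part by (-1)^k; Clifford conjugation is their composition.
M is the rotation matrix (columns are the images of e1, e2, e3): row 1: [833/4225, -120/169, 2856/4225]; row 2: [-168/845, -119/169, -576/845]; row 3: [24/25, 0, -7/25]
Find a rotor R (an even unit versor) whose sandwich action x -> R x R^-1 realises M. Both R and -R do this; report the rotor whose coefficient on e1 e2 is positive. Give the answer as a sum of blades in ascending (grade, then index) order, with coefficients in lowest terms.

Method: write R = a + b12*e1 e2 + b13*e1 e3 + b23*e2 e3 with a^2 + b12^2 + b13^2 + b23^2 = 1 (so R^-1 = ~R). Expanding the columns R e_j ~R gives tr M = 4a^2 - 1 and, from the antisymmetric part, M21 - M12 = -4a*b12, M13 - M31 = 4a*b13, M32 - M23 = -4a*b23.
Here tr M = -133/169, so a^2 = (1 + tr M)/4 = 9/169 and a = ±3/13. Taking a = 3/13: M21 - M12 = 432/845, M13 - M31 = -48/169, M32 - M23 = 576/845, giving b12 = -36/65, b13 = -4/13, b23 = -48/65, i.e. R = 3/13 - 36/65*e1 e2 - 4/13*e1 e3 - 48/65*e2 e3.
Its e1 e2 coefficient is negative, so report the other preimage -R.
Answer: -3/13 + 36/65*e1 e2 + 4/13*e1 e3 + 48/65*e2 e3. Key observation: the double cover Spin(3) -> SO(3) sends R and -R to the same matrix (trace -133/169 here), so the stated sign of the e1 e2 coefficient is what selects one sheet.


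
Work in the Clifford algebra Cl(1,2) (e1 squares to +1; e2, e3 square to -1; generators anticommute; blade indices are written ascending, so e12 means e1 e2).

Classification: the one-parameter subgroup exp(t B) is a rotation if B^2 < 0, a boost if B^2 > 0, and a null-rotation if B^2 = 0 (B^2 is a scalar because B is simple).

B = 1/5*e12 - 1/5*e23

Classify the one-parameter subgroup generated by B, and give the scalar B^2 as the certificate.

B^2 term by term: the squares give (1/5)^2*(e12)^2 + (-1/5)^2*(e23)^2 = 1/25*(+1) + 1/25*(-1) = 0 (each basis 2-blade squares to minus the product of its generators' squares); cross terms between blades sharing an index anticommute and cancel. So B^2 = 0.
Answer: null-rotation, certificate B^2 = 0. No conjugation can change B^2 = 0; the sign gives the class.


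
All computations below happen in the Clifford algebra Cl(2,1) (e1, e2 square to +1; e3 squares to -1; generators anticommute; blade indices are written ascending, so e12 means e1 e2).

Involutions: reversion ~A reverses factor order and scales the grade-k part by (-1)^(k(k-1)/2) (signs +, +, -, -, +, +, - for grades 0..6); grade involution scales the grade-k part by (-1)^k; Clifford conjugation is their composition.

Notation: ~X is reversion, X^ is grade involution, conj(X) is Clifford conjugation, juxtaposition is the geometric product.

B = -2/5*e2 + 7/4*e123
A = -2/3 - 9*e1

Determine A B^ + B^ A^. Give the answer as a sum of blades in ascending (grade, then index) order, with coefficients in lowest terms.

first term: -4/15*e2 - 18/5*e12 + 63/4*e23 + 7/6*e123
second term: -4/15*e2 - 18/5*e12 - 63/4*e23 + 7/6*e123
Answer: -8/15*e2 - 36/5*e12 + 7/3*e123
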